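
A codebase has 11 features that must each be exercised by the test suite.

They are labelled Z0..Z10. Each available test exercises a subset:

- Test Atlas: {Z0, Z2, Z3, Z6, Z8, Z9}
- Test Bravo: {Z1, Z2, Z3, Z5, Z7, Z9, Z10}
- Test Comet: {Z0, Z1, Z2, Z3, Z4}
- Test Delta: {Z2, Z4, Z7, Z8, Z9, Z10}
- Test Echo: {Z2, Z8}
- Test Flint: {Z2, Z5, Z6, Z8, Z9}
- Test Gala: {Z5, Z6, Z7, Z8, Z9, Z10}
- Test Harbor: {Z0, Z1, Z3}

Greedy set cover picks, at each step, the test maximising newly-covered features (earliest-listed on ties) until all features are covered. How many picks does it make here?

3

Greedy: pick Bravo (covers 7 new) → pick Atlas (covers 3 new) → pick Comet (covers 1 new). Total picks: 3.
(The true minimum cover uses only 2 tests, so greedy is not optimal here.)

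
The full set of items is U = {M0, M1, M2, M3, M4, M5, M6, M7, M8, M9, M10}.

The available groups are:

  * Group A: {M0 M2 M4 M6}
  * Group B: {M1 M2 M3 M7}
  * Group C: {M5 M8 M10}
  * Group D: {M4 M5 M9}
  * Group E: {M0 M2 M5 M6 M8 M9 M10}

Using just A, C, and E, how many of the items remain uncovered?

3

Union of A, C, E = {M0, M2, M4, M5, M6, M8, M9, M10}.
Not covered: M1, M3, M7 — 3 items.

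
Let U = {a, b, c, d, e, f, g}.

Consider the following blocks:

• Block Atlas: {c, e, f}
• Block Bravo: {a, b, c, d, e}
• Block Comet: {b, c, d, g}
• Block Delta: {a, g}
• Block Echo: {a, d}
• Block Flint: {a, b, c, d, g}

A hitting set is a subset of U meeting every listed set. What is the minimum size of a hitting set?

2

The 2 elements {a, c} hit every block.
The blocks Atlas, Echo are pairwise disjoint, so any hitting set needs a separate element for each — at least 2. Hence 2 is optimal.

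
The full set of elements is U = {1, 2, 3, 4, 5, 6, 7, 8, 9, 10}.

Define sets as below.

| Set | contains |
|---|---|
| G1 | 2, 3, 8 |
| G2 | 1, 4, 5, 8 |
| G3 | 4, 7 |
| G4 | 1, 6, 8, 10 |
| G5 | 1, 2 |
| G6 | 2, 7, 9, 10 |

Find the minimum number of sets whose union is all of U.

4

G1 and G2 and G4 and G6 together: G1 ∪ G2 ∪ G4 ∪ G6 = {1, 2, 3, 4, 5, 6, 7, 8, 9, 10} — every element is covered.
Only G1 contains 3, so G1 is forced; the remaining 7 elements need at least 3 more sets (each remaining set adds at most 3) — so at least 4 sets are needed, and 4 is optimal.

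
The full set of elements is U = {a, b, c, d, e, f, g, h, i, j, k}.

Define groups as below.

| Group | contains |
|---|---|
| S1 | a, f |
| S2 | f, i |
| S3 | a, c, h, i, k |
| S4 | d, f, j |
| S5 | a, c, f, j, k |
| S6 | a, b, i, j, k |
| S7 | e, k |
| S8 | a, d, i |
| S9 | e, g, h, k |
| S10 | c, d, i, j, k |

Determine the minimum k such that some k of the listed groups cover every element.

S3 and S4 and S6 and S9 together: S3 ∪ S4 ∪ S6 ∪ S9 = {a, b, c, d, e, f, g, h, i, j, k} — every element is covered.
No 3 of the 10 groups cover everything (all 120 combinations miss at least one element), so 4 is optimal.

4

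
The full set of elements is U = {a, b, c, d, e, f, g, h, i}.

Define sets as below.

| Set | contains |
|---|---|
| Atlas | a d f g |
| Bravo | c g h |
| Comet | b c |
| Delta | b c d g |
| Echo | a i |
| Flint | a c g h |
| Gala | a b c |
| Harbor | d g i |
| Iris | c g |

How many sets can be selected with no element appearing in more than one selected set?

Atlas, Comet are pairwise disjoint (Atlas={a,d,f,g}; Comet={b,c}).
Every remaining set overlaps one of these, and no 3 of the listed sets are pairwise disjoint, so 2 is the maximum.

2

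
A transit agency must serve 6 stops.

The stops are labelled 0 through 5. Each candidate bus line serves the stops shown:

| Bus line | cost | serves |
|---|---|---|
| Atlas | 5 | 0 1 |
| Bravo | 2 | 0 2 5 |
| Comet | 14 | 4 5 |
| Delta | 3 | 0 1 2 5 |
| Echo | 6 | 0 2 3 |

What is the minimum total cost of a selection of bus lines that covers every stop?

Comet, Delta, Echo together cover every stop (Comet ∪ Delta ∪ Echo = {0, 1, 2, 3, 4, 5}); total cost 14 + 3 + 6 = 23.
The greedy pick Bravo, Delta, Echo, Comet costs 25; no covering selection beats 23.

23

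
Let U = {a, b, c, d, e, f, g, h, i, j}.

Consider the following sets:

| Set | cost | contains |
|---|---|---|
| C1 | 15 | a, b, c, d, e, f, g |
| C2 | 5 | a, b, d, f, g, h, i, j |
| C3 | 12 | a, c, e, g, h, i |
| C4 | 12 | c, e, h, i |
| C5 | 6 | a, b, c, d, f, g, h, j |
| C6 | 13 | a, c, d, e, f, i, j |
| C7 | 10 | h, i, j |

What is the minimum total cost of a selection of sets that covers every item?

17

C2, C3 together cover every item (C2 ∪ C3 = {a, b, c, d, e, f, g, h, i, j}); total cost 5 + 12 = 17.
No covering selection has total cost below 17.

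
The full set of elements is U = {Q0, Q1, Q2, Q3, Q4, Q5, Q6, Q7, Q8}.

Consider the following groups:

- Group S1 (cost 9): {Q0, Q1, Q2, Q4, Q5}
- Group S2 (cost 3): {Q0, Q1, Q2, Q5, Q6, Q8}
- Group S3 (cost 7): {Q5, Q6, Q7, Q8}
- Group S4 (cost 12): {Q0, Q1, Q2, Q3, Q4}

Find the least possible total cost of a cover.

19

S3, S4 together cover every element (S3 ∪ S4 = {Q0, Q1, Q2, Q3, Q4, Q5, Q6, Q7, Q8}); total cost 7 + 12 = 19.
The greedy pick S2, S4, S3 costs 22; no covering selection beats 19.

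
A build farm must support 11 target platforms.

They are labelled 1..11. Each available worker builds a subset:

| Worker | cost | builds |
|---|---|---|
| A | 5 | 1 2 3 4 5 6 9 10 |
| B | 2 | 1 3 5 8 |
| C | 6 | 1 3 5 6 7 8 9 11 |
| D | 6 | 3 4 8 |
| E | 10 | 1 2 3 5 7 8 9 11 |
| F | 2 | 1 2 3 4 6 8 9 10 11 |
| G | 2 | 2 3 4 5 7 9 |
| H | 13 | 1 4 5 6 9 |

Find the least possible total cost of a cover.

4

F, G together cover every platform (F ∪ G = {1, 2, 3, 4, 5, 6, 7, 8, 9, 10, 11}); total cost 2 + 2 = 4.
No covering selection has total cost below 4.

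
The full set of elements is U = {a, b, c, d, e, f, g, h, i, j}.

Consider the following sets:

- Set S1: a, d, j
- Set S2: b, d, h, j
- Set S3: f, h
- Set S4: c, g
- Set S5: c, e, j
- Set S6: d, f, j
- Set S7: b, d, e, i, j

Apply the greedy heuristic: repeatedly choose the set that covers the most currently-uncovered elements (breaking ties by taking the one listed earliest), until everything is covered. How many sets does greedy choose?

4

Greedy: pick S7 (covers 5 new) → pick S3 (covers 2 new) → pick S4 (covers 2 new) → pick S1 (covers 1 new). Total picks: 4.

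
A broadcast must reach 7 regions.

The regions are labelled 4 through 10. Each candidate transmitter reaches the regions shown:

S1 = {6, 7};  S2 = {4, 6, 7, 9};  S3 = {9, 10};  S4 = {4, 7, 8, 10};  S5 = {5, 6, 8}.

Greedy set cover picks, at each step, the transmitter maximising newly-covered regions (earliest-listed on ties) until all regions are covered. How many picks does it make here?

Greedy: pick S2 (covers 4 new) → pick S4 (covers 2 new) → pick S5 (covers 1 new). Total picks: 3.

3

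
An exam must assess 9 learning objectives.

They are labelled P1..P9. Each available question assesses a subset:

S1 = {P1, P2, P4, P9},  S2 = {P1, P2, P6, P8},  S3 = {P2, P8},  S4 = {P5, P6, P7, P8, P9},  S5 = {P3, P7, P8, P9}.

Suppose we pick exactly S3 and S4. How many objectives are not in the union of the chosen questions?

Union of S3, S4 = {P2, P5, P6, P7, P8, P9}.
Not covered: P1, P3, P4 — 3 objectives.

3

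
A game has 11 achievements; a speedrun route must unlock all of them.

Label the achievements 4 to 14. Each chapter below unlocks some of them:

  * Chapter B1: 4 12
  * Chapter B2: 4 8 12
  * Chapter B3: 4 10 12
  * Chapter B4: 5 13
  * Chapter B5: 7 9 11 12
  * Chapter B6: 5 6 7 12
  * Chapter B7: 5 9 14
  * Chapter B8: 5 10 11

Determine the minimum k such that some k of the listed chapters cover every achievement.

Take {B2, B4, B6, B7, B8}. Their union is {4, 5, 6, 7, 8, 9, 10, 11, 12, 13, 14}, which is all 11 achievements.
Only B6 contains 6, so B6 is forced; the remaining 7 achievements need at least 4 more chapters (each remaining chapter adds at most 2) — so at least 5 chapters are needed, and 5 is optimal.

5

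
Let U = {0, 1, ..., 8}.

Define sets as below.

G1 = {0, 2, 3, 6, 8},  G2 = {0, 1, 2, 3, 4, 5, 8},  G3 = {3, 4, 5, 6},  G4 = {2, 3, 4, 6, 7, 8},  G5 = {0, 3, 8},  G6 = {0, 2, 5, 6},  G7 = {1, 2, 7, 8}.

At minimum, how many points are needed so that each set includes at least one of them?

H = {5, 8} meets every set (each contains at least one member of H), and |H| = 2.
The sets G3, G7 are pairwise disjoint, so any hitting set needs a separate point for each — at least 2. Hence 2 is optimal.

2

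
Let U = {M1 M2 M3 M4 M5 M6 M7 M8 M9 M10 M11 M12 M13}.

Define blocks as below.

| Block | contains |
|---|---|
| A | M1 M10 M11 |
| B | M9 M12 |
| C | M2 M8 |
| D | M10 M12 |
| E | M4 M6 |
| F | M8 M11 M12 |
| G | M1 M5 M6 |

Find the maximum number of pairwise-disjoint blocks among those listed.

A, B, C, E are pairwise disjoint (A={M1,M10,M11}; B={M9,M12}; C={M2,M8}; E={M4,M6}).
Every remaining block overlaps one of these, and no 5 of the listed blocks are pairwise disjoint, so 4 is the maximum.

4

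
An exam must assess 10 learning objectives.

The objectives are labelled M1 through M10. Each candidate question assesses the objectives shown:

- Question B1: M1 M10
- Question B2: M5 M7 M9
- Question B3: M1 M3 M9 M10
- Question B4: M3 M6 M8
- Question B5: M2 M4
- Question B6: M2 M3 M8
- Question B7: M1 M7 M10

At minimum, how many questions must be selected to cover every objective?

4

Take {B2, B4, B5, B7}. Their union is {M1, M2, M3, M4, M5, M6, M7, M8, M9, M10}, which is all 10 objectives.
Only B2 contains M5, so B2 is forced; the remaining 7 objectives need at least 3 more questions (each remaining question adds at most 3) — so at least 4 questions are needed, and 4 is optimal.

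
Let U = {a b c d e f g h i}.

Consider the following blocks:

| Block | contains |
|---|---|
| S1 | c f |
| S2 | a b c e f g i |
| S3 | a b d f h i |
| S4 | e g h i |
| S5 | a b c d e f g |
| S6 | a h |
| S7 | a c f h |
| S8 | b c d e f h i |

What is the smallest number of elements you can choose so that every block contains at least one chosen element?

2

The 2 elements {c, h} hit every block.
The blocks S1, S4 are pairwise disjoint, so any hitting set needs a separate element for each — at least 2. Hence 2 is optimal.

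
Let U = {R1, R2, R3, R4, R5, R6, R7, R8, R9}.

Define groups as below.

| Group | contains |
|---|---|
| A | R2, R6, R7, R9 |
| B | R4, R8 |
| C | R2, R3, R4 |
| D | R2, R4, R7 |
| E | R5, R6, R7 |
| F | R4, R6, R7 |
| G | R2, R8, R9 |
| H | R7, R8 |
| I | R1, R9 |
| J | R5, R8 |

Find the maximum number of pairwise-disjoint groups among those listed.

3

C, I, J are pairwise disjoint (C={R2,R3,R4}; I={R1,R9}; J={R5,R8}).
Every remaining group overlaps one of these, and no 4 of the listed groups are pairwise disjoint, so 3 is the maximum.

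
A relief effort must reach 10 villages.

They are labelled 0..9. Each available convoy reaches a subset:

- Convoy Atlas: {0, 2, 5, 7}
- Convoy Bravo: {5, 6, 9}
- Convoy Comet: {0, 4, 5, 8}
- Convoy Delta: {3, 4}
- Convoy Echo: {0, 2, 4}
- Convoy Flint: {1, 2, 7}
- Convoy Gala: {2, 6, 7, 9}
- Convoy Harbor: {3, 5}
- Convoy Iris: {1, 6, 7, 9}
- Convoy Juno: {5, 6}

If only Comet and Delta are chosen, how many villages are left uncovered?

5

Union of Comet, Delta = {0, 3, 4, 5, 8}.
Not covered: 1, 2, 6, 7, 9 — 5 villages.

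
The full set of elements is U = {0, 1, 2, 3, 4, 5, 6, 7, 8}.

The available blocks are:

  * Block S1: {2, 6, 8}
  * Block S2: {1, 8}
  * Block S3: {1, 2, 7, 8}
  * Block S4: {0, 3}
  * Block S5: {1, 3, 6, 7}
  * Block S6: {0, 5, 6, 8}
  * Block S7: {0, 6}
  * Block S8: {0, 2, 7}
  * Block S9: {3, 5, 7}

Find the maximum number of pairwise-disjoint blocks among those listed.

S2, S7, S9 are pairwise disjoint (S2={1,8}; S7={0,6}; S9={3,5,7}).
Every remaining block overlaps one of these, and no 4 of the listed blocks are pairwise disjoint, so 3 is the maximum.

3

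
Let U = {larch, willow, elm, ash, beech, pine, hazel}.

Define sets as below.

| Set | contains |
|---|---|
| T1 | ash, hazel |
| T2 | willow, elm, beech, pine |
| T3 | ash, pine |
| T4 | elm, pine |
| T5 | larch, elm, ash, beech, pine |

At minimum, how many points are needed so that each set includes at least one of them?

Take H = {pine, hazel}. Each listed set contains at least one of these, so H is a hitting set of size 2.
The sets T1, T4 are pairwise disjoint, so any hitting set needs a separate point for each — at least 2. Hence 2 is optimal.

2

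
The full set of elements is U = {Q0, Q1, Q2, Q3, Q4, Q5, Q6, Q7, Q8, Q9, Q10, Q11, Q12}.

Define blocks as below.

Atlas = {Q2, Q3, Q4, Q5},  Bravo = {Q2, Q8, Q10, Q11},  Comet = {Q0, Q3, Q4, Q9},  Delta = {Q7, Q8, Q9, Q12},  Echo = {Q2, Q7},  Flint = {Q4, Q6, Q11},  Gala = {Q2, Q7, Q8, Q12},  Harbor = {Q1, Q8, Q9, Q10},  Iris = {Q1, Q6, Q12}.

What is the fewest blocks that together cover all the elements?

Atlas and Bravo and Comet and Gala and Iris together: Atlas ∪ Bravo ∪ Comet ∪ Gala ∪ Iris = {Q0, Q1, Q2, Q3, Q4, Q5, Q6, Q7, Q8, Q9, Q10, Q11, Q12} — every element is covered.
No 4 of the 9 blocks cover everything (all 126 combinations miss at least one element), so 5 is optimal.

5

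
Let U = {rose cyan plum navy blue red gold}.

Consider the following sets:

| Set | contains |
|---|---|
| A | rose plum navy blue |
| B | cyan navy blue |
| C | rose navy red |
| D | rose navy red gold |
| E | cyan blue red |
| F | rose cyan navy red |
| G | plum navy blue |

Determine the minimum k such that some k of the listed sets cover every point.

A and D and F together: A ∪ D ∪ F = {rose, cyan, plum, navy, blue, red, gold} — every point is covered.
Only D contains gold, so D is forced; the remaining 3 points need at least 2 more sets (each remaining set adds at most 2) — so at least 3 sets are needed, and 3 is optimal.

3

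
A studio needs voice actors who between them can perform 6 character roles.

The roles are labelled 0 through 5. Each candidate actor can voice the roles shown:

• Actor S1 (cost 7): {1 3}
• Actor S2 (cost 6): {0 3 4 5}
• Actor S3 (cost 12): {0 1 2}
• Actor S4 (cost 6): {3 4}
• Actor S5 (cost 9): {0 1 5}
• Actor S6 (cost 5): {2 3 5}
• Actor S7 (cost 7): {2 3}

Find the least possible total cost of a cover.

18

S1, S2, S6 together cover every role (S1 ∪ S2 ∪ S6 = {0, 1, 2, 3, 4, 5}); total cost 7 + 6 + 5 = 18.
No covering selection has total cost below 18.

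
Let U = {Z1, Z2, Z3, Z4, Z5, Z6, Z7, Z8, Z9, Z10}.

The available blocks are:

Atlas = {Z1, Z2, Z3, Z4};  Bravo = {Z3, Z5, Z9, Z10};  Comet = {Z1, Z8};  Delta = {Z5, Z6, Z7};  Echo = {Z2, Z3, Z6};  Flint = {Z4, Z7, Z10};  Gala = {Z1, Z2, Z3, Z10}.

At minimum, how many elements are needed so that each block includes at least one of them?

3

The 3 elements {Z1, Z6, Z10} hit every block.
The blocks Comet, Echo, Flint are pairwise disjoint, so any hitting set needs a separate element for each — at least 3. Hence 3 is optimal.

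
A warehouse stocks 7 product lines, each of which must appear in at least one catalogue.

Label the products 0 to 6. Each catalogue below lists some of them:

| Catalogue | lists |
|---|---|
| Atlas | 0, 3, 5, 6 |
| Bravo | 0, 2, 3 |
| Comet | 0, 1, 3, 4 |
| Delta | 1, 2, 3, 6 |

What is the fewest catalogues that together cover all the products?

3

Atlas and Comet and Delta together: Atlas ∪ Comet ∪ Delta = {0, 1, 2, 3, 4, 5, 6} — every product is covered.
Only Comet contains 4, so Comet is forced; the remaining 3 products need at least 2 more catalogues (each remaining catalogue adds at most 2) — so at least 3 catalogues are needed, and 3 is optimal.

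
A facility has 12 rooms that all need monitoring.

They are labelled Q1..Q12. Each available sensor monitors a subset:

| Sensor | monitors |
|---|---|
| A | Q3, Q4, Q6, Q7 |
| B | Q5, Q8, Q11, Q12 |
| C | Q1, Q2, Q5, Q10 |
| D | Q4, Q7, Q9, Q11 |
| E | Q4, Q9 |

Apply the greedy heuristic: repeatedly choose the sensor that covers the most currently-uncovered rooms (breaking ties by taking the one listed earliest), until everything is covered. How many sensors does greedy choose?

4

Greedy: pick A (covers 4 new) → pick B (covers 4 new) → pick C (covers 3 new) → pick D (covers 1 new). Total picks: 4.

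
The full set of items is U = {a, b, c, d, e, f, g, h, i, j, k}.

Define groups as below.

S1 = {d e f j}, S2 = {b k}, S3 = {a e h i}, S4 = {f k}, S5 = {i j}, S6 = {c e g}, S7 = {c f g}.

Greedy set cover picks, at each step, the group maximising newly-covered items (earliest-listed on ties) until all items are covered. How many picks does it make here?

Greedy: pick S1 (covers 4 new) → pick S3 (covers 3 new) → pick S2 (covers 2 new) → pick S6 (covers 2 new). Total picks: 4.

4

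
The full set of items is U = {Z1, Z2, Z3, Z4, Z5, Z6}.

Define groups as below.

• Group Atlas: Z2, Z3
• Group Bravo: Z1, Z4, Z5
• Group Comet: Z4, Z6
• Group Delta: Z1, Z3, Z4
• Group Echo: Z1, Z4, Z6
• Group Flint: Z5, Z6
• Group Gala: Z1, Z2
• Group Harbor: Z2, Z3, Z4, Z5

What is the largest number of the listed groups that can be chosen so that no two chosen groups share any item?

Atlas, Echo are pairwise disjoint (Atlas={Z2,Z3}; Echo={Z1,Z4,Z6}).
Every remaining group overlaps one of these, and no 3 of the listed groups are pairwise disjoint, so 2 is the maximum.

2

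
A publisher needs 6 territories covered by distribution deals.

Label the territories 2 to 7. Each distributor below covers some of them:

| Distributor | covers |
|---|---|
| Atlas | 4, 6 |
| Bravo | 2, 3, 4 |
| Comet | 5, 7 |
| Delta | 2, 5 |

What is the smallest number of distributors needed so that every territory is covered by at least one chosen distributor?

Take {Atlas, Bravo, Comet}. Their union is {2, 3, 4, 5, 6, 7}, which is all 6 territories.
Only Bravo contains 3, so Bravo is forced; the remaining 3 territories need at least 2 more distributors (each remaining distributor adds at most 2) — so at least 3 distributors are needed, and 3 is optimal.

3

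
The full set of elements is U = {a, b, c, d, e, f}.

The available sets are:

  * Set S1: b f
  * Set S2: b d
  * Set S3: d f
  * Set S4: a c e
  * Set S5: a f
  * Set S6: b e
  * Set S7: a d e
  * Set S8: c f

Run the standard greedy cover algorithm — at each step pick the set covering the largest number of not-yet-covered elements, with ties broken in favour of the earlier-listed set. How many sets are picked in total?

3

Greedy: pick S4 (covers 3 new) → pick S1 (covers 2 new) → pick S2 (covers 1 new). Total picks: 3.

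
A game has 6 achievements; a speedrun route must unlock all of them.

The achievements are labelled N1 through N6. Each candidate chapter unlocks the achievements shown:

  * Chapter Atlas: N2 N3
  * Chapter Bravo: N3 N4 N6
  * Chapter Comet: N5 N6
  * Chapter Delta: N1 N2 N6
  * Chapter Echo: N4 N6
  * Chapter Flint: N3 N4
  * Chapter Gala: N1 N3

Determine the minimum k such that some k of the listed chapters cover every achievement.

Bravo and Comet and Delta together: Bravo ∪ Comet ∪ Delta = {N1, N2, N3, N4, N5, N6} — every achievement is covered.
Only Comet contains N5, so Comet is forced; the remaining 4 achievements need at least 2 more chapters (each remaining chapter adds at most 2) — so at least 3 chapters are needed, and 3 is optimal.

3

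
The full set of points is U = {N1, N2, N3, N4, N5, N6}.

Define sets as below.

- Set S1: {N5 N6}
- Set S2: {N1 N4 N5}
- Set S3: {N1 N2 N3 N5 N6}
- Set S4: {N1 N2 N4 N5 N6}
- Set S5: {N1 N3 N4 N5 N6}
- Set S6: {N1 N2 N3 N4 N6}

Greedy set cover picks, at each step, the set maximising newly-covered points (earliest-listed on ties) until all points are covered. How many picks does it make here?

2

Greedy: pick S3 (covers 5 new) → pick S2 (covers 1 new). Total picks: 2.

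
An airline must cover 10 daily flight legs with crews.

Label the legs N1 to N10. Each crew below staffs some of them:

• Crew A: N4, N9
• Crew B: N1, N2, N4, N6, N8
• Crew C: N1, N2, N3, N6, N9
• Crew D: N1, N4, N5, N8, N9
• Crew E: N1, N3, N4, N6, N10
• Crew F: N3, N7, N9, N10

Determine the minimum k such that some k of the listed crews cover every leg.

Take {B, D, F}. Their union is {N1, N2, N3, N4, N5, N6, N7, N8, N9, N10}, which is all 10 legs.
Only D contains N5, so D is forced; the remaining 5 legs need at least 2 more crews (each remaining crew adds at most 3) — so at least 3 crews are needed, and 3 is optimal.

3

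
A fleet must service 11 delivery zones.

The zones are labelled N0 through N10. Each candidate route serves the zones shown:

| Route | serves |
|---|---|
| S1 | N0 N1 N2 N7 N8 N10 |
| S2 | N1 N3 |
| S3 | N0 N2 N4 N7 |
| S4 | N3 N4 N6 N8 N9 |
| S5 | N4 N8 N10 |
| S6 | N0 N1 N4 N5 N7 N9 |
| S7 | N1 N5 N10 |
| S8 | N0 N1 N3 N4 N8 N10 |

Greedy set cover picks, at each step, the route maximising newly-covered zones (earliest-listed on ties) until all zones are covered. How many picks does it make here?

3

Greedy: pick S1 (covers 6 new) → pick S4 (covers 4 new) → pick S6 (covers 1 new). Total picks: 3.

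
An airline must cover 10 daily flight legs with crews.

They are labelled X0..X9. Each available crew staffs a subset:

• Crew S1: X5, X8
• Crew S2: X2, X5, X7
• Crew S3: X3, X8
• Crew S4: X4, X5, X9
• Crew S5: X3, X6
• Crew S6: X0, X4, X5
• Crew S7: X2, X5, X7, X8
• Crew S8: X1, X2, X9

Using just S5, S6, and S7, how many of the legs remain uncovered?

Union of S5, S6, S7 = {X0, X2, X3, X4, X5, X6, X7, X8}.
Not covered: X1, X9 — 2 legs.

2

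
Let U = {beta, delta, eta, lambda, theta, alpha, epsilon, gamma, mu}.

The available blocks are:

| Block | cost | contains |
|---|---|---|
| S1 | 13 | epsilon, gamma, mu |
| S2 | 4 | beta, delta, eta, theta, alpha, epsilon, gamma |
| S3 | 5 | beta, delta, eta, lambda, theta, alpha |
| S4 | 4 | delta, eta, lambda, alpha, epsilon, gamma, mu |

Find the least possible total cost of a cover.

S2, S4 together cover every item (S2 ∪ S4 = {beta, delta, eta, lambda, theta, alpha, epsilon, gamma, mu}); total cost 4 + 4 = 8.
No covering selection has total cost below 8.

8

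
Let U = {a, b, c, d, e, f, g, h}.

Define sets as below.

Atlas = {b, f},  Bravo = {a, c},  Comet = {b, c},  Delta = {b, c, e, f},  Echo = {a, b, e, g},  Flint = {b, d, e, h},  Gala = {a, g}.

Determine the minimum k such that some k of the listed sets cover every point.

Delta and Echo and Flint together: Delta ∪ Echo ∪ Flint = {a, b, c, d, e, f, g, h} — every point is covered.
Only Flint contains d, so Flint is forced; the remaining 4 points need at least 2 more sets (each remaining set adds at most 2) — so at least 3 sets are needed, and 3 is optimal.

3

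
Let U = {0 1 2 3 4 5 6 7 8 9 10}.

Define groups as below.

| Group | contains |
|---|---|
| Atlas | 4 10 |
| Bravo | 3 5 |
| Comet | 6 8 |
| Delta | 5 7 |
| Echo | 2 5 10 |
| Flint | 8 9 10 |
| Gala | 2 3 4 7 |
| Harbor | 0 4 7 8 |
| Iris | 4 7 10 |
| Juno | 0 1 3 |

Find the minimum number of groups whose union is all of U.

Take {Comet, Echo, Flint, Iris, Juno}. Their union is {0, 1, 2, 3, 4, 5, 6, 7, 8, 9, 10}, which is all 11 items.
No 4 of the 10 groups cover everything (all 210 combinations miss at least one item), so 5 is optimal.

5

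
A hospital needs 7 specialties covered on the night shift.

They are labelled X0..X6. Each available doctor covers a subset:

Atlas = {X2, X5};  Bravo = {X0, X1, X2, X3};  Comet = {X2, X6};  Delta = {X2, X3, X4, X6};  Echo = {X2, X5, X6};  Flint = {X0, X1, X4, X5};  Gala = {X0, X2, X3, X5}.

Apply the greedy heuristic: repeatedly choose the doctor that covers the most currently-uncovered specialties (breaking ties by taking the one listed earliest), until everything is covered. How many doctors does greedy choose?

3

Greedy: pick Bravo (covers 4 new) → pick Delta (covers 2 new) → pick Atlas (covers 1 new). Total picks: 3.
(The true minimum cover uses only 2 doctors, so greedy is not optimal here.)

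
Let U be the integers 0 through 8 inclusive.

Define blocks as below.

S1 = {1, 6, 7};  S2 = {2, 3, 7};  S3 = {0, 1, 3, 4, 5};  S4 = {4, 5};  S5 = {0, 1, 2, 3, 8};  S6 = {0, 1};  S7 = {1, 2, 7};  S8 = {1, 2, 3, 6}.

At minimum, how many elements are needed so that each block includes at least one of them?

H = {1, 3, 5} meets every block (each contains at least one member of H), and |H| = 3.
The blocks S2, S4, S6 are pairwise disjoint, so any hitting set needs a separate element for each — at least 3. Hence 3 is optimal.

3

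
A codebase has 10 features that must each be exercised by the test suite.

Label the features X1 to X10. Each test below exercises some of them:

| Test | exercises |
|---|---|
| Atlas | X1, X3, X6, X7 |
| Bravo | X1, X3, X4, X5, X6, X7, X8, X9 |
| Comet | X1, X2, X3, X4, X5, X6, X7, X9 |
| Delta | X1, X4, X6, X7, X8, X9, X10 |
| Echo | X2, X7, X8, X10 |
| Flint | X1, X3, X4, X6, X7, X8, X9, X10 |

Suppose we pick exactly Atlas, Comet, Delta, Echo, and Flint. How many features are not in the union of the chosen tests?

0

Union of Atlas, Comet, Delta, Echo, Flint = {X1, X2, X3, X4, X5, X6, X7, X8, X9, X10} — that's every feature, so 0 are uncovered.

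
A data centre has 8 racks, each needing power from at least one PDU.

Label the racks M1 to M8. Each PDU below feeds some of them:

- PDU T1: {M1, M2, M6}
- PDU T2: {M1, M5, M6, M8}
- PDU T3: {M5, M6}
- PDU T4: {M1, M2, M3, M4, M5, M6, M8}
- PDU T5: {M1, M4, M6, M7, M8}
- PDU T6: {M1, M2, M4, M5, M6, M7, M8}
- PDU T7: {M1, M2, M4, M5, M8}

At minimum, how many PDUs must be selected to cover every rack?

T4 and T6 together: T4 ∪ T6 = {M1, M2, M3, M4, M5, M6, M7, M8} — every rack is covered.
No single PDU has all 8 racks (the largest, T4, has 7), so 2 is optimal.

2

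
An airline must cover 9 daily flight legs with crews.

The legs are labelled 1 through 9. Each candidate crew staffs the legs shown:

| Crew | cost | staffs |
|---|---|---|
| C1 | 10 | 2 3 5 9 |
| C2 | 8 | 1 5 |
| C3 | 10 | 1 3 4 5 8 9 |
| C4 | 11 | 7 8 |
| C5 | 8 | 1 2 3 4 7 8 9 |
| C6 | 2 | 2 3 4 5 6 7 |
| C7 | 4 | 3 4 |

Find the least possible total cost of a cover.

10

C5, C6 together cover every leg (C5 ∪ C6 = {1, 2, 3, 4, 5, 6, 7, 8, 9}); total cost 8 + 2 = 10.
No covering selection has total cost below 10.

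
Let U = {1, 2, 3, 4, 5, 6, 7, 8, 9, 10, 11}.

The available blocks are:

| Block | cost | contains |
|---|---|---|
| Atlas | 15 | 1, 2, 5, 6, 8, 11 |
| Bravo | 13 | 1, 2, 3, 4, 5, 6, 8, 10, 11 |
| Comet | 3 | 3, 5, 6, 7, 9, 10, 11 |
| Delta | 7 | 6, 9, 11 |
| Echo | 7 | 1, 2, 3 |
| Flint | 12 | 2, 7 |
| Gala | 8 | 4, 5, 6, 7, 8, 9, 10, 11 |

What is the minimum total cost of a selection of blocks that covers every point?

15

Echo, Gala together cover every point (Echo ∪ Gala = {1, 2, 3, 4, 5, 6, 7, 8, 9, 10, 11}); total cost 7 + 8 = 15.
The greedy pick Comet, Bravo costs 16; no covering selection beats 15.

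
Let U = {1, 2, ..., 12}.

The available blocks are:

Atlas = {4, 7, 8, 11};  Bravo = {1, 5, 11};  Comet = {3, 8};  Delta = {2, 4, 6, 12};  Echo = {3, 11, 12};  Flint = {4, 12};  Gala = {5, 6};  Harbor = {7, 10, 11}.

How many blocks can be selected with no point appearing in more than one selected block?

Comet, Flint, Gala, Harbor are pairwise disjoint (Comet={3,8}; Flint={4,12}; Gala={5,6}; Harbor={7,10,11}).
Every remaining block overlaps one of these, and no 5 of the listed blocks are pairwise disjoint, so 4 is the maximum.

4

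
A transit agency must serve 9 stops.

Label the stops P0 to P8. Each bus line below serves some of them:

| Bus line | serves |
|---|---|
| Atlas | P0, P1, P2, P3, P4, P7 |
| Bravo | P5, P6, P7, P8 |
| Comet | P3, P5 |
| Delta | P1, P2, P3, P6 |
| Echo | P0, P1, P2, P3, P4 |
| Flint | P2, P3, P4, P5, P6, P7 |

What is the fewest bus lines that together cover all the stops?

Atlas and Bravo together: Atlas ∪ Bravo = {P0, P1, P2, P3, P4, P5, P6, P7, P8} — every stop is covered.
No single bus line has all 9 stops (the largest, Atlas, has 6), so 2 is optimal.

2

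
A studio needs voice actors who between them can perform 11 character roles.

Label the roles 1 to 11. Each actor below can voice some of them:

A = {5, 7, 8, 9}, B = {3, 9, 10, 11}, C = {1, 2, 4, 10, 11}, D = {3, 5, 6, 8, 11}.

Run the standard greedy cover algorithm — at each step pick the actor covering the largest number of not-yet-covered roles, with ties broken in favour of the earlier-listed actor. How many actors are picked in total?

Greedy: pick C (covers 5 new) → pick A (covers 4 new) → pick D (covers 2 new). Total picks: 3.

3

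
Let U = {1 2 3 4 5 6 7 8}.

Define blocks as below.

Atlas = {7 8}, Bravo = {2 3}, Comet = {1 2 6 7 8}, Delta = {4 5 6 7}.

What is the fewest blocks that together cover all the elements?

3

Bravo and Comet and Delta together: Bravo ∪ Comet ∪ Delta = {1, 2, 3, 4, 5, 6, 7, 8} — every element is covered.
Only Comet contains 1, so Comet is forced; the remaining 3 elements need at least 2 more blocks (each remaining block adds at most 2) — so at least 3 blocks are needed, and 3 is optimal.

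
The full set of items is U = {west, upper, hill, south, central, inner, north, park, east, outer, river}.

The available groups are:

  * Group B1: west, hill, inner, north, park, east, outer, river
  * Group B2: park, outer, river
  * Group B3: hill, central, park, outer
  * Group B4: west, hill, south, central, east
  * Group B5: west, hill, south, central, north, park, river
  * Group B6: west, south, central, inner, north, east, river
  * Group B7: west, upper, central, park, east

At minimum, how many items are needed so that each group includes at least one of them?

The 2 items {central, river} hit every group.
The groups B2, B4 are pairwise disjoint, so any hitting set needs a separate item for each — at least 2. Hence 2 is optimal.

2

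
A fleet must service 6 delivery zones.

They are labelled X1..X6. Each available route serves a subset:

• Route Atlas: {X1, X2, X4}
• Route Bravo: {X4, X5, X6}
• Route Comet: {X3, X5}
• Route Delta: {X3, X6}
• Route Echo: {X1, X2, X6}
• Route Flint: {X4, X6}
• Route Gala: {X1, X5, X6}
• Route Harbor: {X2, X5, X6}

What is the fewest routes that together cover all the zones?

Atlas and Comet and Delta together: Atlas ∪ Comet ∪ Delta = {X1, X2, X3, X4, X5, X6} — every zone is covered.
No 2 of the 8 routes cover everything (all 28 combinations miss at least one zone), so 3 is optimal.

3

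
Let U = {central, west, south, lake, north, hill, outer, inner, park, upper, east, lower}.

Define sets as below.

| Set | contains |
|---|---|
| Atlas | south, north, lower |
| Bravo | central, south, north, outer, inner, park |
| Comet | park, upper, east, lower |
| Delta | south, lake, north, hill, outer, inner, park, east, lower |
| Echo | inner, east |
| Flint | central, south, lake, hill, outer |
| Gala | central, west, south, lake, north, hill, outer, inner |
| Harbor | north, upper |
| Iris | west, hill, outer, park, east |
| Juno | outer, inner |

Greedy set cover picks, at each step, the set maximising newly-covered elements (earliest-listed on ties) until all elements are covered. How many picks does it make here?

3

Greedy: pick Delta (covers 9 new) → pick Gala (covers 2 new) → pick Comet (covers 1 new). Total picks: 3.
(The true minimum cover uses only 2 sets, so greedy is not optimal here.)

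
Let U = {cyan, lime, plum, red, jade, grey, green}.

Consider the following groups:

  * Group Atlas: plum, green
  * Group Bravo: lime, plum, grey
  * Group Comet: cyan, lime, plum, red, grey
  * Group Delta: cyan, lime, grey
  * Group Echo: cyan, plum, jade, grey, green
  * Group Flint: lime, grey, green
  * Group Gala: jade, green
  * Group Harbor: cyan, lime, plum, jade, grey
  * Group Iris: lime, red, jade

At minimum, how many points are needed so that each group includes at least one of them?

2

The 2 points {lime, green} hit every group.
The groups Delta, Gala are pairwise disjoint, so any hitting set needs a separate point for each — at least 2. Hence 2 is optimal.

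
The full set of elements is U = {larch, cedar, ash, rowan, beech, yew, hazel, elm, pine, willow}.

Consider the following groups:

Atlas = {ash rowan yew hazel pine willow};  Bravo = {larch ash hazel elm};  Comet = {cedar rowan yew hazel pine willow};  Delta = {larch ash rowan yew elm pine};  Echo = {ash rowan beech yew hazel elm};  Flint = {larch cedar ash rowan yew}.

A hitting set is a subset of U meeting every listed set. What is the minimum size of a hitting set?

2

The 2 elements {rowan, hazel} hit every group.
No single element lies in every group, so at least 2 are needed and 2 is optimal.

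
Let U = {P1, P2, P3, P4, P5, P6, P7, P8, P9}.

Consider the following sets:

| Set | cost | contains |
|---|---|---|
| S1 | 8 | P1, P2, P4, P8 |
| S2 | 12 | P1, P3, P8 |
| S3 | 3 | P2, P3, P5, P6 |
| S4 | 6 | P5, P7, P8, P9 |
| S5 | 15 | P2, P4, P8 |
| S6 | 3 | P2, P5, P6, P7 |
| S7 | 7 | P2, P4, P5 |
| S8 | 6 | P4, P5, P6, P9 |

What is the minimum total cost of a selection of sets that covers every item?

17

S1, S3, S4 together cover every item (S1 ∪ S3 ∪ S4 = {P1, P2, P3, P4, P5, P6, P7, P8, P9}); total cost 8 + 3 + 6 = 17.
No covering selection has total cost below 17.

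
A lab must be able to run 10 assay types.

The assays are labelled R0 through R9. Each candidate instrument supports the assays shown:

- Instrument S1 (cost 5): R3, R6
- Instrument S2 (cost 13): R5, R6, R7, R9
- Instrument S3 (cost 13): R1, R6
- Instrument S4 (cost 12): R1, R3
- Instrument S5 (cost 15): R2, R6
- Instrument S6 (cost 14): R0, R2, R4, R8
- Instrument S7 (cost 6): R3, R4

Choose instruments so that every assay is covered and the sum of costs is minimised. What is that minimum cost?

S2, S4, S6 together cover every assay (S2 ∪ S4 ∪ S6 = {R0, R1, R2, R3, R4, R5, R6, R7, R8, R9}); total cost 13 + 12 + 14 = 39.
The greedy pick S1, S6, S2, S4 costs 44; no covering selection beats 39.

39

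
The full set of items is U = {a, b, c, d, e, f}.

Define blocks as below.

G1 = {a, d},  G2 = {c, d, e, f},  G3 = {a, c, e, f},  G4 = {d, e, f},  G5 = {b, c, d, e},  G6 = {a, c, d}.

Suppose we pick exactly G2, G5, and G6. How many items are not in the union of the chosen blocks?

0

Union of G2, G5, G6 = {a, b, c, d, e, f} — that's every item, so 0 are uncovered.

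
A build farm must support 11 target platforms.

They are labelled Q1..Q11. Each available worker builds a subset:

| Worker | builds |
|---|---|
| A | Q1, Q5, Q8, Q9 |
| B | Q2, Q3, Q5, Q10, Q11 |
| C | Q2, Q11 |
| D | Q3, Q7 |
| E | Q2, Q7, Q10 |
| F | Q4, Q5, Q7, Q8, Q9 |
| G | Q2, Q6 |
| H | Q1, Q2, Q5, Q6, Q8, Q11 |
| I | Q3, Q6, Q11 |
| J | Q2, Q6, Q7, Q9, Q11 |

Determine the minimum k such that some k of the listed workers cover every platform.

Take {B, F, H}. Their union is {Q1, Q2, Q3, Q4, Q5, Q6, Q7, Q8, Q9, Q10, Q11}, which is all 11 platforms.
Only F contains Q4, so F is forced; the remaining 6 platforms need at least 2 more workers (each remaining worker adds at most 4) — so at least 3 workers are needed, and 3 is optimal.

3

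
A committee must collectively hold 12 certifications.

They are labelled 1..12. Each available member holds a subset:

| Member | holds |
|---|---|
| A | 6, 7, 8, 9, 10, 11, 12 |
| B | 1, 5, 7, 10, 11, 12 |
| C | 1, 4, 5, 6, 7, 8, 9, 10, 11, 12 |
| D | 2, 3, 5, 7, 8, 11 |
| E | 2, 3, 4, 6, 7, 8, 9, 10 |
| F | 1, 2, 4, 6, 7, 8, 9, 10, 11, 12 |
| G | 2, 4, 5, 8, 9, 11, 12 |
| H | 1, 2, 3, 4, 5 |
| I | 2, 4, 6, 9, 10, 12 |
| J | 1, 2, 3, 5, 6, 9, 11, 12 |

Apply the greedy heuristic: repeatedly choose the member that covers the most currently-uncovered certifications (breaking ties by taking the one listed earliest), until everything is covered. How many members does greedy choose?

Greedy: pick C (covers 10 new) → pick D (covers 2 new). Total picks: 2.

2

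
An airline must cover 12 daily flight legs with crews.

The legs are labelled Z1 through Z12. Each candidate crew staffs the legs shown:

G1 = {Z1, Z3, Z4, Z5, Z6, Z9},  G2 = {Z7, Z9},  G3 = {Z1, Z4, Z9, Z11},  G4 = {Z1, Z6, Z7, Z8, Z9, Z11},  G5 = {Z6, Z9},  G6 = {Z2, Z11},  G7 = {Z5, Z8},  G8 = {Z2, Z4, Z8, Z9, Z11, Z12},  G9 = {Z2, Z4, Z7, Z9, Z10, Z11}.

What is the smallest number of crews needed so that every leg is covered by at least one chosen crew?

Take {G1, G8, G9}. Their union is {Z1, Z2, Z3, Z4, Z5, Z6, Z7, Z8, Z9, Z10, Z11, Z12}, which is all 12 legs.
Only G1 contains Z3, so G1 is forced; the remaining 6 legs need at least 2 more crews (each remaining crew adds at most 4) — so at least 3 crews are needed, and 3 is optimal.

3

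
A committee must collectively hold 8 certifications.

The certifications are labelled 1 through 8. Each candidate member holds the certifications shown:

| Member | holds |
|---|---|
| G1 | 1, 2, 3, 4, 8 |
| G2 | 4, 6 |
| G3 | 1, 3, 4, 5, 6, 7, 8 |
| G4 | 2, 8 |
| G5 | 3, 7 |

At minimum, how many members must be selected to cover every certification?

2

Take {G1, G3}. Their union is {1, 2, 3, 4, 5, 6, 7, 8}, which is all 8 certifications.
No single member has all 8 certifications (the largest, G3, has 7), so 2 is optimal.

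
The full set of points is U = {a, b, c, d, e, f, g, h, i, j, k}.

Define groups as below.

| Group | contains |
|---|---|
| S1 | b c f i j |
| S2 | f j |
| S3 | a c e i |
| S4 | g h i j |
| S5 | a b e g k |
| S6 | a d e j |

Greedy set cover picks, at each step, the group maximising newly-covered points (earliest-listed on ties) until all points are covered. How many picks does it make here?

4

Greedy: pick S1 (covers 5 new) → pick S5 (covers 4 new) → pick S4 (covers 1 new) → pick S6 (covers 1 new). Total picks: 4.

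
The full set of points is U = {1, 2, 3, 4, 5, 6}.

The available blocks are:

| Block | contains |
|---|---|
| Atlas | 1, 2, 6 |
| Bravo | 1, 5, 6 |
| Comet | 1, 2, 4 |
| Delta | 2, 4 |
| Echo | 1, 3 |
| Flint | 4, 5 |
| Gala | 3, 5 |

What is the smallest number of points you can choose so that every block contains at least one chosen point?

3

The 3 points {3, 4, 6} hit every block.
No choice of 2 points meets every block, so 3 is the minimum.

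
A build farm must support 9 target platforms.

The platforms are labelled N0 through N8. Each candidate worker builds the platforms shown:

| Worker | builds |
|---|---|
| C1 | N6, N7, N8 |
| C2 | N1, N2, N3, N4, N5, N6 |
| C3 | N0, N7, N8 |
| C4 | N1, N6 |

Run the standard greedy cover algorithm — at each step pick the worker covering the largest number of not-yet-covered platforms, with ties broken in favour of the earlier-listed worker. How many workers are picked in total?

2

Greedy: pick C2 (covers 6 new) → pick C3 (covers 3 new). Total picks: 2.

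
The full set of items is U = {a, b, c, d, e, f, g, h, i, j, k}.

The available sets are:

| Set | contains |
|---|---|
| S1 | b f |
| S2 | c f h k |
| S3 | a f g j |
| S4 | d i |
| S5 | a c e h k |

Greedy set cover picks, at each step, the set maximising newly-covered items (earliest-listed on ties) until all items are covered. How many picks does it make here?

4

Greedy: pick S5 (covers 5 new) → pick S3 (covers 3 new) → pick S4 (covers 2 new) → pick S1 (covers 1 new). Total picks: 4.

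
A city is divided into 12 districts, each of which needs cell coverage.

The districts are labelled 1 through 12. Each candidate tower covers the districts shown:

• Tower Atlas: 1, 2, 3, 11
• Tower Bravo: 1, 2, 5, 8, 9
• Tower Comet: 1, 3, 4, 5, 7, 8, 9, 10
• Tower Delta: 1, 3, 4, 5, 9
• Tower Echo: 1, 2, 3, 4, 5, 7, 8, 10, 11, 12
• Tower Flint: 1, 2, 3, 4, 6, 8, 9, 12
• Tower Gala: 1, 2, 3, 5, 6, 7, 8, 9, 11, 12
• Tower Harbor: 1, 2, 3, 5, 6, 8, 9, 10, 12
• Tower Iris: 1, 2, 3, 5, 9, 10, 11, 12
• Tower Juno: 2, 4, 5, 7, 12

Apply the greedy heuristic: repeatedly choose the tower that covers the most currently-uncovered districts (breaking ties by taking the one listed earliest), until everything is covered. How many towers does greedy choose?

2

Greedy: pick Echo (covers 10 new) → pick Flint (covers 2 new). Total picks: 2.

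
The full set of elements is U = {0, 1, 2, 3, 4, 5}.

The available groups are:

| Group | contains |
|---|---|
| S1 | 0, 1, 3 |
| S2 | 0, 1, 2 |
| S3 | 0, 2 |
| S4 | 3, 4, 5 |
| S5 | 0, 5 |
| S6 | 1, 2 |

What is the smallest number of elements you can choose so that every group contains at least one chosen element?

Take H = {2, 3, 5}. Each listed group contains at least one of these, so H is a hitting set of size 3.
No choice of 2 elements meets every group, so 3 is the minimum.

3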